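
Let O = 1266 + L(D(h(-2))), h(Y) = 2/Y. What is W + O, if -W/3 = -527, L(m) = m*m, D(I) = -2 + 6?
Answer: 2863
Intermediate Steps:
D(I) = 4
L(m) = m²
W = 1581 (W = -3*(-527) = 1581)
O = 1282 (O = 1266 + 4² = 1266 + 16 = 1282)
W + O = 1581 + 1282 = 2863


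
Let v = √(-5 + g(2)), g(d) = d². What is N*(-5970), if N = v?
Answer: -5970*I ≈ -5970.0*I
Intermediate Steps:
v = I (v = √(-5 + 2²) = √(-5 + 4) = √(-1) = I ≈ 1.0*I)
N = I ≈ 1.0*I
N*(-5970) = I*(-5970) = -5970*I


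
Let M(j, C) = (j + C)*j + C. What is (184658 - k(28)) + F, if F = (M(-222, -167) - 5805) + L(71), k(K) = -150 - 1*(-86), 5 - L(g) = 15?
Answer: 265098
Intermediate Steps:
L(g) = -10 (L(g) = 5 - 1*15 = 5 - 15 = -10)
k(K) = -64 (k(K) = -150 + 86 = -64)
M(j, C) = C + j*(C + j) (M(j, C) = (C + j)*j + C = j*(C + j) + C = C + j*(C + j))
F = 80376 (F = ((-167 + (-222)² - 167*(-222)) - 5805) - 10 = ((-167 + 49284 + 37074) - 5805) - 10 = (86191 - 5805) - 10 = 80386 - 10 = 80376)
(184658 - k(28)) + F = (184658 - 1*(-64)) + 80376 = (184658 + 64) + 80376 = 184722 + 80376 = 265098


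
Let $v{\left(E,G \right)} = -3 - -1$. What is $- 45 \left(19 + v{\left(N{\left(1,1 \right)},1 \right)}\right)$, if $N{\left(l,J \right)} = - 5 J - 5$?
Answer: $-765$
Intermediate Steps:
$N{\left(l,J \right)} = -5 - 5 J$
$v{\left(E,G \right)} = -2$ ($v{\left(E,G \right)} = -3 + 1 = -2$)
$- 45 \left(19 + v{\left(N{\left(1,1 \right)},1 \right)}\right) = - 45 \left(19 - 2\right) = \left(-45\right) 17 = -765$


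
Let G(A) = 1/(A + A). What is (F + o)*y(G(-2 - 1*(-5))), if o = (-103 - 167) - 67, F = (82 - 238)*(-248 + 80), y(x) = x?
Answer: 25871/6 ≈ 4311.8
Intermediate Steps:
G(A) = 1/(2*A)
F = 26208 (F = -156*(-168) = 26208)
o = -337 (o = -270 - 67 = -337)
(F + o)*y(G(-2 - 1*(-5))) = (26208 - 337)*(1/(2*(-2 - 1*(-5)))) = 25871*(1/(2*(-2 + 5))) = 25871*((½)/3) = 25871*((½)*(⅓)) = 25871*(⅙) = 25871/6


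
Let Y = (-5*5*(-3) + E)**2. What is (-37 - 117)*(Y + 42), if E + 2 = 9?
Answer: -1041964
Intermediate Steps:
E = 7 (E = -2 + 9 = 7)
Y = 6724 (Y = (-5*5*(-3) + 7)**2 = (-25*(-3) + 7)**2 = (75 + 7)**2 = 82**2 = 6724)
(-37 - 117)*(Y + 42) = (-37 - 117)*(6724 + 42) = -154*6766 = -1041964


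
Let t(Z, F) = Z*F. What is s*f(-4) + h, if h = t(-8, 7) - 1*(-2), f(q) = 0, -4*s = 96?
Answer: -54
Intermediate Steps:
s = -24 (s = -¼*96 = -24)
t(Z, F) = F*Z
h = -54 (h = 7*(-8) - 1*(-2) = -56 + 2 = -54)
s*f(-4) + h = -24*0 - 54 = 0 - 54 = -54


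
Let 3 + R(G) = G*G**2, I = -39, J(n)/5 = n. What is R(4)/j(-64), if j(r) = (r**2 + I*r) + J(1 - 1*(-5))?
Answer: 61/6622 ≈ 0.0092117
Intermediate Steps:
J(n) = 5*n
R(G) = -3 + G**3 (R(G) = -3 + G*G**2 = -3 + G**3)
j(r) = 30 + r**2 - 39*r (j(r) = (r**2 - 39*r) + 5*(1 - 1*(-5)) = (r**2 - 39*r) + 5*(1 + 5) = (r**2 - 39*r) + 5*6 = (r**2 - 39*r) + 30 = 30 + r**2 - 39*r)
R(4)/j(-64) = (-3 + 4**3)/(30 + (-64)**2 - 39*(-64)) = (-3 + 64)/(30 + 4096 + 2496) = 61/6622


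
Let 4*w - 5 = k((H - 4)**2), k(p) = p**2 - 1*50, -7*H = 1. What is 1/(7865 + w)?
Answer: 2401/19033674 ≈ 0.00012614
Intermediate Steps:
H = -1/7 (H = -1/7*1 = -1/7 ≈ -0.14286)
k(p) = -50 + p**2 (k(p) = p**2 - 50 = -50 + p**2)
w = 149809/2401 (w = 5/4 + (-50 + ((-1/7 - 4)**2)**2)/4 = 5/4 + (-50 + ((-29/7)**2)**2)/4 = 5/4 + (-50 + (841/49)**2)/4 = 5/4 + (-50 + 707281/2401)/4 = 5/4 + (1/4)*(587231/2401) = 5/4 + 587231/9604 = 149809/2401 ≈ 62.394)
1/(7865 + w) = 1/(7865 + 149809/2401) = 1/(19033674/2401) = 2401/19033674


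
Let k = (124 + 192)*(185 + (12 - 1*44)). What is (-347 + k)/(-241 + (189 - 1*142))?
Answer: -48001/194 ≈ -247.43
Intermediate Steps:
k = 48348 (k = 316*(185 + (12 - 44)) = 316*(185 - 32) = 316*153 = 48348)
(-347 + k)/(-241 + (189 - 1*142)) = (-347 + 48348)/(-241 + (189 - 1*142)) = 48001/(-241 + (189 - 142)) = 48001/(-241 + 47) = 48001/(-194) = 48001*(-1/194) = -48001/194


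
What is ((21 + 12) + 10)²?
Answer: 1849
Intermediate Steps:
((21 + 12) + 10)² = (33 + 10)² = 43² = 1849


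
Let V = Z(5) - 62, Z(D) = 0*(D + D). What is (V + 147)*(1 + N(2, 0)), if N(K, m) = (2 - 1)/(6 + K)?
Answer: 765/8 ≈ 95.625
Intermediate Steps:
N(K, m) = 1/(6 + K)
Z(D) = 0 (Z(D) = 0*(2*D) = 0)
V = -62 (V = 0 - 62 = -62)
(V + 147)*(1 + N(2, 0)) = (-62 + 147)*(1 + 1/(6 + 2)) = 85*(1 + 1/8) = 85*(1 + ⅛) = 85*(9/8) = 765/8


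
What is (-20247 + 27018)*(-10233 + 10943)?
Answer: 4807410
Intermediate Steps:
(-20247 + 27018)*(-10233 + 10943) = 6771*710 = 4807410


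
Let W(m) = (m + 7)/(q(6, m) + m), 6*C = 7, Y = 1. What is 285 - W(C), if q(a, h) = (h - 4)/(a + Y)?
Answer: 8777/32 ≈ 274.28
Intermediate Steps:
C = 7/6 (C = (⅙)*7 = 7/6 ≈ 1.1667)
q(a, h) = (-4 + h)/(1 + a) (q(a, h) = (h - 4)/(a + 1) = (-4 + h)/(1 + a))
W(m) = (7 + m)/(-4/7 + 8*m/7) (W(m) = (m + 7)/((-4 + m)/(1 + 6) + m) = (7 + m)/((-4 + m)/7 + m) = (7 + m)/((-4/7 + m/7) + m) = (7 + m)/(-4/7 + 8*m/7))
285 - W(C) = 285 - 7*(7 + 7/6)/(4*(-1 + 2*(7/6))) = 285 - 7*49/(4*(-1 + 7/3)*6) = 285 - 7*49/(4*4/3*6) = 285 - 7*3*49/(4*4*6) = 285 - 1*343/32 = 285 - 343/32 = 8777/32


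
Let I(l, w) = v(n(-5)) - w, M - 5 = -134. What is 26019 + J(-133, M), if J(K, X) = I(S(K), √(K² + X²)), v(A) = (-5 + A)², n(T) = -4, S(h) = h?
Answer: 26100 - √34330 ≈ 25915.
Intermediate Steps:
M = -129 (M = 5 - 134 = -129)
I(l, w) = 81 - w (I(l, w) = (-5 - 4)² - w = (-9)² - w = 81 - w)
J(K, X) = 81 - √(K² + X²)
26019 + J(-133, M) = 26019 + (81 - √((-133)² + (-129)²)) = 26019 + (81 - √(17689 + 16641)) = 26019 + (81 - √34330) = 26100 - √34330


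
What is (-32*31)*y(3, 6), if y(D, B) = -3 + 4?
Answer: -992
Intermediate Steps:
y(D, B) = 1
(-32*31)*y(3, 6) = -32*31*1 = -992*1 = -992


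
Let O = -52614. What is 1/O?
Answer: -1/52614 ≈ -1.9006e-5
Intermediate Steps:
1/O = 1/(-52614) = -1/52614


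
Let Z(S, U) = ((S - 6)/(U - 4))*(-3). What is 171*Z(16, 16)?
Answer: -855/2 ≈ -427.50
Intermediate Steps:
Z(S, U) = -3*(-6 + S)/(-4 + U) (Z(S, U) = ((-6 + S)/(-4 + U))*(-3) = -3*(-6 + S)/(-4 + U))
171*Z(16, 16) = 171*(3*(6 - 1*16)/(-4 + 16)) = 171*(3*(6 - 16)/12) = 171*(3*(1/12)*(-10)) = 171*(-5/2) = -855/2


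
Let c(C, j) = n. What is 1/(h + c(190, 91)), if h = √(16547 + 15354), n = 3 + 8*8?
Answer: -67/27412 + √31901/27412 ≈ 0.0040715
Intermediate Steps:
n = 67 (n = 3 + 64 = 67)
c(C, j) = 67
h = √31901 ≈ 178.61
1/(h + c(190, 91)) = 1/(√31901 + 67) = 1/(67 + √31901)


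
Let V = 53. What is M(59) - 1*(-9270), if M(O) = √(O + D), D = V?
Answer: 9270 + 4*√7 ≈ 9280.6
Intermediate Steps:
D = 53
M(O) = √(53 + O) (M(O) = √(O + 53) = √(53 + O))
M(59) - 1*(-9270) = √(53 + 59) - 1*(-9270) = √112 + 9270 = 4*√7 + 9270 = 9270 + 4*√7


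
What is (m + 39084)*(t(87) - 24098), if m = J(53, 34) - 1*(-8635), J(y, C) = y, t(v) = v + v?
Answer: -1142897328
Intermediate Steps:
t(v) = 2*v
m = 8688 (m = 53 - 1*(-8635) = 53 + 8635 = 8688)
(m + 39084)*(t(87) - 24098) = (8688 + 39084)*(2*87 - 24098) = 47772*(174 - 24098) = 47772*(-23924) = -1142897328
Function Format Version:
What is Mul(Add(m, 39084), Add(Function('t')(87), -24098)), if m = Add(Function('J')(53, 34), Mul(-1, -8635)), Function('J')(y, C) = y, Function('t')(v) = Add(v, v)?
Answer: -1142897328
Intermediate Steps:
Function('t')(v) = Mul(2, v)
m = 8688 (m = Add(53, Mul(-1, -8635)) = Add(53, 8635) = 8688)
Mul(Add(m, 39084), Add(Function('t')(87), -24098)) = Mul(Add(8688, 39084), Add(Mul(2, 87), -24098)) = Mul(47772, Add(174, -24098)) = Mul(47772, -23924) = -1142897328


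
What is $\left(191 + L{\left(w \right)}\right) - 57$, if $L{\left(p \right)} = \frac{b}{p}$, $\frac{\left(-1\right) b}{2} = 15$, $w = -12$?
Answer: $\frac{273}{2} \approx 136.5$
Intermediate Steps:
$b = -30$ ($b = \left(-2\right) 15 = -30$)
$L{\left(p \right)} = - \frac{30}{p}$
$\left(191 + L{\left(w \right)}\right) - 57 = \left(191 - \frac{30}{-12}\right) - 57 = \left(191 - - \frac{5}{2}\right) - 57 = \left(191 + \frac{5}{2}\right) - 57 = \frac{387}{2} - 57 = \frac{273}{2}$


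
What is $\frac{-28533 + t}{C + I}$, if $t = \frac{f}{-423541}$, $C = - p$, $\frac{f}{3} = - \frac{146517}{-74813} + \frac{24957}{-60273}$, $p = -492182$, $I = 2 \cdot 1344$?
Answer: $- \frac{6054806429987898033}{105013214763935356870} \approx -0.057658$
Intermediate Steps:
$I = 2688$
$f = \frac{2321303700}{501022661}$ ($f = 3 \left(- \frac{146517}{-74813} + \frac{24957}{-60273}\right) = 3 \left(\left(-146517\right) \left(- \frac{1}{74813}\right) + 24957 \left(- \frac{1}{60273}\right)\right) = 3 \left(\frac{146517}{74813} - \frac{2773}{6697}\right) = 3 \cdot \frac{773767900}{501022661} = \frac{2321303700}{501022661} \approx 4.6331$)
$C = 492182$ ($C = \left(-1\right) \left(-492182\right) = 492182$)
$t = - \frac{2321303700}{212203638862601}$ ($t = \frac{2321303700}{501022661 \left(-423541\right)} = \frac{2321303700}{501022661} \left(- \frac{1}{423541}\right) = - \frac{2321303700}{212203638862601} \approx -1.0939 \cdot 10^{-5}$)
$\frac{-28533 + t}{C + I} = \frac{-28533 - \frac{2321303700}{212203638862601}}{492182 + 2688} = - \frac{6054806429987898033}{212203638862601 \cdot 494870} = \left(- \frac{6054806429987898033}{212203638862601}\right) \frac{1}{494870} = - \frac{6054806429987898033}{105013214763935356870}$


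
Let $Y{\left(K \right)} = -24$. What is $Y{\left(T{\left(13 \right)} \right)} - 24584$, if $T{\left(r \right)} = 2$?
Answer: $-24608$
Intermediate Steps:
$Y{\left(T{\left(13 \right)} \right)} - 24584 = -24 - 24584 = -24608$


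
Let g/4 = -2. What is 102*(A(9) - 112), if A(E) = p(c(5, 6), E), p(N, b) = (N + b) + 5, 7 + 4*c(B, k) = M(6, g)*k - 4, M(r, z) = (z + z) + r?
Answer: -23613/2 ≈ -11807.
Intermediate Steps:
g = -8 (g = 4*(-2) = -8)
M(r, z) = r + 2*z (M(r, z) = 2*z + r = r + 2*z)
c(B, k) = -11/4 - 5*k/2 (c(B, k) = -7/4 + ((6 + 2*(-8))*k - 4)/4 = -7/4 + ((6 - 16)*k - 4)/4 = -7/4 + (-10*k - 4)/4 = -7/4 + (-4 - 10*k)/4 = -7/4 + (-1 - 5*k/2) = -11/4 - 5*k/2)
p(N, b) = 5 + N + b
A(E) = -51/4 + E (A(E) = 5 + (-11/4 - 5/2*6) + E = 5 + (-11/4 - 15) + E = 5 - 71/4 + E = -51/4 + E)
102*(A(9) - 112) = 102*((-51/4 + 9) - 112) = 102*(-15/4 - 112) = 102*(-463/4) = -23613/2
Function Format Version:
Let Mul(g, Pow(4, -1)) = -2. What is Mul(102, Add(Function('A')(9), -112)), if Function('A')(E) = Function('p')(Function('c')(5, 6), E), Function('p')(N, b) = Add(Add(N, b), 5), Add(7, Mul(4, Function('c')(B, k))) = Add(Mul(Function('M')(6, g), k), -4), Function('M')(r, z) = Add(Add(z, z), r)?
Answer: Rational(-23613, 2) ≈ -11807.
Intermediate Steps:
g = -8 (g = Mul(4, -2) = -8)
Function('M')(r, z) = Add(r, Mul(2, z)) (Function('M')(r, z) = Add(Mul(2, z), r) = Add(r, Mul(2, z)))
Function('c')(B, k) = Add(Rational(-11, 4), Mul(Rational(-5, 2), k)) (Function('c')(B, k) = Add(Rational(-7, 4), Mul(Rational(1, 4), Add(Mul(Add(6, Mul(2, -8)), k), -4))) = Add(Rational(-7, 4), Mul(Rational(1, 4), Add(Mul(Add(6, -16), k), -4))) = Add(Rational(-7, 4), Mul(Rational(1, 4), Add(Mul(-10, k), -4))) = Add(Rational(-7, 4), Mul(Rational(1, 4), Add(-4, Mul(-10, k)))) = Add(Rational(-7, 4), Add(-1, Mul(Rational(-5, 2), k))) = Add(Rational(-11, 4), Mul(Rational(-5, 2), k)))
Function('p')(N, b) = Add(5, N, b)
Function('A')(E) = Add(Rational(-51, 4), E) (Function('A')(E) = Add(5, Add(Rational(-11, 4), Mul(Rational(-5, 2), 6)), E) = Add(5, Add(Rational(-11, 4), -15), E) = Add(5, Rational(-71, 4), E) = Add(Rational(-51, 4), E))
Mul(102, Add(Function('A')(9), -112)) = Mul(102, Add(Add(Rational(-51, 4), 9), -112)) = Mul(102, Add(Rational(-15, 4), -112)) = Mul(102, Rational(-463, 4)) = Rational(-23613, 2)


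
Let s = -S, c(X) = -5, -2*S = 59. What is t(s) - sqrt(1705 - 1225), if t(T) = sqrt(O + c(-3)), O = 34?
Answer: sqrt(29) - 4*sqrt(30) ≈ -16.524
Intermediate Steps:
S = -59/2 (S = -1/2*59 = -59/2 ≈ -29.500)
s = 59/2 (s = -1*(-59/2) = 59/2 ≈ 29.500)
t(T) = sqrt(29) (t(T) = sqrt(34 - 5) = sqrt(29))
t(s) - sqrt(1705 - 1225) = sqrt(29) - sqrt(1705 - 1225) = sqrt(29) - sqrt(480) = sqrt(29) - 4*sqrt(30)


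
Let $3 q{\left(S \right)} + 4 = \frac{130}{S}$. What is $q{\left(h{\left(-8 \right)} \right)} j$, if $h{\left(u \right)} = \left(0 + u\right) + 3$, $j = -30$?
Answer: $300$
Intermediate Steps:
$h{\left(u \right)} = 3 + u$ ($h{\left(u \right)} = u + 3 = 3 + u$)
$q{\left(S \right)} = - \frac{4}{3} + \frac{130}{3 S}$ ($q{\left(S \right)} = - \frac{4}{3} + \frac{130 \frac{1}{S}}{3} = - \frac{4}{3} + \frac{130}{3 S}$)
$q{\left(h{\left(-8 \right)} \right)} j = \frac{2 \left(65 - 2 \left(3 - 8\right)\right)}{3 \left(3 - 8\right)} \left(-30\right) = \frac{2 \left(65 - -10\right)}{3 \left(-5\right)} \left(-30\right) = \frac{2}{3} \left(- \frac{1}{5}\right) \left(65 + 10\right) \left(-30\right) = \frac{2}{3} \left(- \frac{1}{5}\right) 75 \left(-30\right) = \left(-10\right) \left(-30\right) = 300$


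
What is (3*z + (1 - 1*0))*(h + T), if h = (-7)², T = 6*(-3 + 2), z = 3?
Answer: 430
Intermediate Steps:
T = -6 (T = 6*(-1) = -6)
h = 49
(3*z + (1 - 1*0))*(h + T) = (3*3 + (1 - 1*0))*(49 - 6) = (9 + (1 + 0))*43 = (9 + 1)*43 = 10*43 = 430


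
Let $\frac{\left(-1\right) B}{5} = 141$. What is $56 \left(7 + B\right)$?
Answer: $-39088$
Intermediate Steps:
$B = -705$ ($B = \left(-5\right) 141 = -705$)
$56 \left(7 + B\right) = 56 \left(7 - 705\right) = 56 \left(-698\right) = -39088$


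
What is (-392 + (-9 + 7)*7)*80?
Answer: -32480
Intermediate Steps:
(-392 + (-9 + 7)*7)*80 = (-392 - 2*7)*80 = (-392 - 14)*80 = -406*80 = -32480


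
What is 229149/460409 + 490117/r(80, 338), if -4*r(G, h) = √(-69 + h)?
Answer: 229149/460409 - 1960468*√269/269 ≈ -1.1953e+5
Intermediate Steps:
r(G, h) = -√(-69 + h)/4
229149/460409 + 490117/r(80, 338) = 229149/460409 + 490117/((-√(-69 + 338)/4)) = 229149*(1/460409) + 490117/((-√269/4)) = 229149/460409 + 490117*(-4*√269/269) = 229149/460409 - 1960468*√269/269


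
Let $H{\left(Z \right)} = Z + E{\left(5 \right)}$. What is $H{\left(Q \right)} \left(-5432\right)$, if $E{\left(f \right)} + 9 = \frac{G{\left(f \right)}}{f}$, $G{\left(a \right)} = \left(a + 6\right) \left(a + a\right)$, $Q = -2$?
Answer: $-59752$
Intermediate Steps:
$G{\left(a \right)} = 2 a \left(6 + a\right)$ ($G{\left(a \right)} = \left(6 + a\right) 2 a = 2 a \left(6 + a\right)$)
$E{\left(f \right)} = 3 + 2 f$ ($E{\left(f \right)} = -9 + \frac{2 f \left(6 + f\right)}{f} = -9 + \left(12 + 2 f\right) = 3 + 2 f$)
$H{\left(Z \right)} = 13 + Z$ ($H{\left(Z \right)} = Z + \left(3 + 2 \cdot 5\right) = Z + \left(3 + 10\right) = Z + 13 = 13 + Z$)
$H{\left(Q \right)} \left(-5432\right) = \left(13 - 2\right) \left(-5432\right) = 11 \left(-5432\right) = -59752$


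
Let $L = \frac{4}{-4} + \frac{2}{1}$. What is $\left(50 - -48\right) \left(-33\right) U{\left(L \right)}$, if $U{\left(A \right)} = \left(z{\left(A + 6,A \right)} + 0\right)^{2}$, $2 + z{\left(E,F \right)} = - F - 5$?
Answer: $-206976$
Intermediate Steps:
$z{\left(E,F \right)} = -7 - F$ ($z{\left(E,F \right)} = -2 - \left(5 + F\right) = -7 - F$)
$L = 1$ ($L = 4 \left(- \frac{1}{4}\right) + 2 \cdot 1 = -1 + 2 = 1$)
$U{\left(A \right)} = \left(-7 - A\right)^{2}$ ($U{\left(A \right)} = \left(\left(-7 - A\right) + 0\right)^{2} = \left(-7 - A\right)^{2}$)
$\left(50 - -48\right) \left(-33\right) U{\left(L \right)} = \left(50 - -48\right) \left(-33\right) \left(7 + 1\right)^{2} = \left(50 + 48\right) \left(-33\right) 8^{2} = 98 \left(-33\right) 64 = \left(-3234\right) 64 = -206976$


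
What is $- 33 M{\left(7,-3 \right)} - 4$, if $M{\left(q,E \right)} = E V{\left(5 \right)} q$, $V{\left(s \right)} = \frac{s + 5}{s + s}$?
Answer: $689$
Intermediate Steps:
$V{\left(s \right)} = \frac{5 + s}{2 s}$
$M{\left(q,E \right)} = E q$ ($M{\left(q,E \right)} = E \frac{5 + 5}{2 \cdot 5} q = E \frac{1}{2} \cdot \frac{1}{5} \cdot 10 q = E 1 q = E q$)
$- 33 M{\left(7,-3 \right)} - 4 = - 33 \left(\left(-3\right) 7\right) - 4 = \left(-33\right) \left(-21\right) - 4 = 693 - 4 = 689$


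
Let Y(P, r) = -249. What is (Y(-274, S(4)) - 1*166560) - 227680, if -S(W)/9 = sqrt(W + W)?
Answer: -394489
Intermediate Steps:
S(W) = -9*sqrt(2)*sqrt(W) (S(W) = -9*sqrt(W + W) = -9*sqrt(2)*sqrt(W))
(Y(-274, S(4)) - 1*166560) - 227680 = (-249 - 1*166560) - 227680 = (-249 - 166560) - 227680 = -166809 - 227680 = -394489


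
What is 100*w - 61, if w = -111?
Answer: -11161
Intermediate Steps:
100*w - 61 = 100*(-111) - 61 = -11100 - 61 = -11161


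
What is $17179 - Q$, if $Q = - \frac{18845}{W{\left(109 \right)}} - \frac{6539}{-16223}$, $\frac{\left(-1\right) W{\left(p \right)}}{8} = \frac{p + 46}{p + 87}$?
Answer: $\frac{14282599573}{1005826} \approx 14200.0$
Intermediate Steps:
$W{\left(p \right)} = - \frac{8 \left(46 + p\right)}{87 + p}$ ($W{\left(p \right)} = - 8 \frac{p + 46}{p + 87} = - 8 \frac{46 + p}{87 + p} = - \frac{8 \left(46 + p\right)}{87 + p}$)
$Q = \frac{2996485281}{1005826}$ ($Q = - \frac{18845}{8 \frac{1}{87 + 109} \left(-46 - 109\right)} - \frac{6539}{-16223} = - \frac{18845}{8 \cdot \frac{1}{196} \left(-46 - 109\right)} - - \frac{6539}{16223} = - \frac{18845}{8 \cdot \frac{1}{196} \left(-155\right)} + \frac{6539}{16223} = - \frac{18845}{- \frac{310}{49}} + \frac{6539}{16223} = \left(-18845\right) \left(- \frac{49}{310}\right) + \frac{6539}{16223} = \frac{184681}{62} + \frac{6539}{16223} = \frac{2996485281}{1005826} \approx 2979.1$)
$17179 - Q = 17179 - \frac{2996485281}{1005826} = \frac{14282599573}{1005826}$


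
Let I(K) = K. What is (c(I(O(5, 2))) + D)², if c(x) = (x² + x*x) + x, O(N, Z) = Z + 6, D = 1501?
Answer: 2679769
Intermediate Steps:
O(N, Z) = 6 + Z
c(x) = x + 2*x² (c(x) = (x² + x²) + x = 2*x² + x = x + 2*x²)
(c(I(O(5, 2))) + D)² = ((6 + 2)*(1 + 2*(6 + 2)) + 1501)² = (8*(1 + 2*8) + 1501)² = (8*(1 + 16) + 1501)² = (8*17 + 1501)² = (136 + 1501)² = 1637² = 2679769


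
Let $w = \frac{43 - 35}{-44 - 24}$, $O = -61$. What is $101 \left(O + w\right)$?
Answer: $- \frac{104939}{17} \approx -6172.9$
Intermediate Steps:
$w = - \frac{2}{17}$ ($w = \frac{8}{-68} = 8 \left(- \frac{1}{68}\right) = - \frac{2}{17} \approx -0.11765$)
$101 \left(O + w\right) = 101 \left(-61 - \frac{2}{17}\right) = 101 \left(- \frac{1039}{17}\right) = - \frac{104939}{17}$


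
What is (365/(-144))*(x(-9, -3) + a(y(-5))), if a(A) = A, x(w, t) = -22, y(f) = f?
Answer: 1095/16 ≈ 68.438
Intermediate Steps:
(365/(-144))*(x(-9, -3) + a(y(-5))) = (365/(-144))*(-22 - 5) = (365*(-1/144))*(-27) = -365/144*(-27) = 1095/16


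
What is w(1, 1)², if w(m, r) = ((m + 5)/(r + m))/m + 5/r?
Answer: 64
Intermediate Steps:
w(m, r) = 5/r + (5 + m)/(m*(m + r)) (w(m, r) = ((5 + m)/(m + r))/m + 5/r = (5 + m)/(m*(m + r)) + 5/r = 5/r + (5 + m)/(m*(m + r)))
w(1, 1)² = ((5*1 + 5*1² + 6*1*1)/(1*1*(1 + 1)))² = (1*1*(5 + 5*1 + 6)/2)² = (1*1*(½)*(5 + 5 + 6))² = (1*1*(½)*16)² = 8² = 64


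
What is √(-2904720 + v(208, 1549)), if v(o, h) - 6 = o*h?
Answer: I*√2582522 ≈ 1607.0*I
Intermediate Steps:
v(o, h) = 6 + h*o (v(o, h) = 6 + o*h = 6 + h*o)
√(-2904720 + v(208, 1549)) = √(-2904720 + (6 + 1549*208)) = √(-2904720 + (6 + 322192)) = √(-2904720 + 322198) = √(-2582522) = I*√2582522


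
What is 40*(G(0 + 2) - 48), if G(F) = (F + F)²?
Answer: -1280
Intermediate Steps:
G(F) = 4*F² (G(F) = (2*F)² = 4*F²)
40*(G(0 + 2) - 48) = 40*(4*(0 + 2)² - 48) = 40*(4*2² - 48) = 40*(4*4 - 48) = 40*(16 - 48) = 40*(-32) = -1280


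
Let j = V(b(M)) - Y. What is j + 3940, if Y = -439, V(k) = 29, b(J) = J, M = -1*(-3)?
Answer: 4408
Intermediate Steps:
M = 3
j = 468 (j = 29 - 1*(-439) = 29 + 439 = 468)
j + 3940 = 468 + 3940 = 4408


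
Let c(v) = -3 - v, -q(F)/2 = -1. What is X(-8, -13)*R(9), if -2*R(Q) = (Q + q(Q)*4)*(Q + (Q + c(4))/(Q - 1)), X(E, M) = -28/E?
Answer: -4403/16 ≈ -275.19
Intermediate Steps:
q(F) = 2 (q(F) = -2*(-1) = 2)
R(Q) = -(8 + Q)*(Q + (-7 + Q)/(-1 + Q))/2 (R(Q) = -(Q + 2*4)*(Q + (Q + (-3 - 1*4))/(Q - 1))/2 = -(Q + 8)*(Q + (Q + (-3 - 4))/(-1 + Q))/2 = -(8 + Q)*(Q + (Q - 7)/(-1 + Q))/2 = -(8 + Q)*(Q + (-7 + Q)/(-1 + Q))/2)
X(-8, -13)*R(9) = (-28/(-8))*((56 - 1*9³ - 8*9² + 7*9)/(2*(-1 + 9))) = (-28*(-⅛))*((½)*(56 - 1*729 - 8*81 + 63)/8) = 7*((½)*(⅛)*(56 - 729 - 648 + 63))/2 = 7*((½)*(⅛)*(-1258))/2 = (7/2)*(-629/8) = -4403/16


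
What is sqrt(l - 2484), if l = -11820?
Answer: 4*I*sqrt(894) ≈ 119.6*I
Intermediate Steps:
sqrt(l - 2484) = sqrt(-11820 - 2484) = sqrt(-14304) = 4*I*sqrt(894)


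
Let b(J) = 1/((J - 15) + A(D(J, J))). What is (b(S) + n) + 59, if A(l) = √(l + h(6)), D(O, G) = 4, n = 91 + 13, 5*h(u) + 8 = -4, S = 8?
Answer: 38596/237 - 2*√10/237 ≈ 162.83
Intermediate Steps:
h(u) = -12/5 (h(u) = -8/5 + (⅕)*(-4) = -8/5 - ⅘ = -12/5)
n = 104
A(l) = √(-12/5 + l) (A(l) = √(l - 12/5) = √(-12/5 + l))
b(J) = 1/(-15 + J + 2*√10/5) (b(J) = 1/((J - 15) + √(-60 + 25*4)/5) = 1/((-15 + J) + √(-60 + 100)/5) = 1/((-15 + J) + √40/5) = 1/((-15 + J) + (2*√10)/5) = 1/((-15 + J) + 2*√10/5) = 1/(-15 + J + 2*√10/5))
(b(S) + n) + 59 = (5/(-75 + 2*√10 + 5*8) + 104) + 59 = (5/(-75 + 2*√10 + 40) + 104) + 59 = (5/(-35 + 2*√10) + 104) + 59 = (104 + 5/(-35 + 2*√10)) + 59 = 163 + 5/(-35 + 2*√10)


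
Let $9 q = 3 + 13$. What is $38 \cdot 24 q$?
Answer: $\frac{4864}{3} \approx 1621.3$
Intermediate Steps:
$q = \frac{16}{9}$ ($q = \frac{3 + 13}{9} = \frac{1}{9} \cdot 16 = \frac{16}{9} \approx 1.7778$)
$38 \cdot 24 q = 38 \cdot 24 \cdot \frac{16}{9} = 912 \cdot \frac{16}{9} = \frac{4864}{3}$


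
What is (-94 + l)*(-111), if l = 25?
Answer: 7659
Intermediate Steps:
(-94 + l)*(-111) = (-94 + 25)*(-111) = -69*(-111) = 7659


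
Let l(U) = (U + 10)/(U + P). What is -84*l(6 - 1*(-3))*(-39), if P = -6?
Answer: 20748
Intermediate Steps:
l(U) = (10 + U)/(-6 + U) (l(U) = (U + 10)/(U - 6) = (10 + U)/(-6 + U))
-84*l(6 - 1*(-3))*(-39) = -84*(10 + (6 - 1*(-3)))/(-6 + (6 - 1*(-3)))*(-39) = -84*(10 + (6 + 3))/(-6 + (6 + 3))*(-39) = -84*(10 + 9)/(-6 + 9)*(-39) = -84*19/3*(-39) = -532*(-39) = 20748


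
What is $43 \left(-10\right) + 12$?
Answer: $-418$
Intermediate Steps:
$43 \left(-10\right) + 12 = -430 + 12 = -418$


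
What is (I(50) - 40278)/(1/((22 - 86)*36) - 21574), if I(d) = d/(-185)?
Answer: 3433641984/1839140389 ≈ 1.8670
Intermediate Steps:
I(d) = -d/185 (I(d) = d*(-1/185) = -d/185)
(I(50) - 40278)/(1/((22 - 86)*36) - 21574) = (-1/185*50 - 40278)/(1/((22 - 86)*36) - 21574) = (-10/37 - 40278)/(1/(-64*36) - 21574) = -1490296/(37*(1/(-2304) - 21574)) = -1490296/(37*(-1/2304 - 21574)) = -1490296/(37*(-49706497/2304)) = -1490296/37*(-2304/49706497) = 3433641984/1839140389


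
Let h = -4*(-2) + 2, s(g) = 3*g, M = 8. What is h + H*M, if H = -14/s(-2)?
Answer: 86/3 ≈ 28.667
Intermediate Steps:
h = 10 (h = 8 + 2 = 10)
H = 7/3 (H = -14/(3*(-2)) = -14/(-6) = -14*(-⅙) = 7/3 ≈ 2.3333)
h + H*M = 10 + (7/3)*8 = 10 + 56/3 = 86/3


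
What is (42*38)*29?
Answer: 46284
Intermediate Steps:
(42*38)*29 = 1596*29 = 46284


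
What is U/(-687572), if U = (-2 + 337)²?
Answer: -112225/687572 ≈ -0.16322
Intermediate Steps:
U = 112225 (U = 335² = 112225)
U/(-687572) = 112225/(-687572) = 112225*(-1/687572) = -112225/687572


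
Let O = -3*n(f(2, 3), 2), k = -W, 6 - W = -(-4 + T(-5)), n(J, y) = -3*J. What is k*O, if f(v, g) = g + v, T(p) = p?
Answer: 135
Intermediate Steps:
W = -3 (W = 6 - (-1)*(-4 - 5) = 6 - (-1)*(-9) = 6 - 1*9 = 6 - 9 = -3)
k = 3 (k = -1*(-3) = 3)
O = 45 (O = -(-9)*(3 + 2) = -(-9)*5 = -3*(-15) = 45)
k*O = 3*45 = 135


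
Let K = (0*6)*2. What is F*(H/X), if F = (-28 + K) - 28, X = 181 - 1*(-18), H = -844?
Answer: 47264/199 ≈ 237.51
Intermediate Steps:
K = 0 (K = 0*2 = 0)
X = 199 (X = 181 + 18 = 199)
F = -56 (F = (-28 + 0) - 28 = -28 - 28 = -56)
F*(H/X) = -(-47264)/199 = -56*(-844/199) = 47264/199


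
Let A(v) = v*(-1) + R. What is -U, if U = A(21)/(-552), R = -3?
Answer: -1/23 ≈ -0.043478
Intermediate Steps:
A(v) = -3 - v (A(v) = v*(-1) - 3 = -v - 3 = -3 - v)
U = 1/23 (U = (-3 - 1*21)/(-552) = (-3 - 21)*(-1/552) = -24*(-1/552) = 1/23 ≈ 0.043478)
-U = -1*1/23 = -1/23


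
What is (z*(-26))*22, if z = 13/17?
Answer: -7436/17 ≈ -437.41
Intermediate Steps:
z = 13/17 (z = 13*(1/17) = 13/17 ≈ 0.76471)
(z*(-26))*22 = ((13/17)*(-26))*22 = -338/17*22 = -7436/17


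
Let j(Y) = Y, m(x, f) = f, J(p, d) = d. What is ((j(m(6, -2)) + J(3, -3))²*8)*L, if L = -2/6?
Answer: -200/3 ≈ -66.667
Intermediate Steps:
L = -⅓ (L = -2*⅙ = -⅓ ≈ -0.33333)
((j(m(6, -2)) + J(3, -3))²*8)*L = ((-2 - 3)²*8)*(-⅓) = ((-5)²*8)*(-⅓) = (25*8)*(-⅓) = 200*(-⅓) = -200/3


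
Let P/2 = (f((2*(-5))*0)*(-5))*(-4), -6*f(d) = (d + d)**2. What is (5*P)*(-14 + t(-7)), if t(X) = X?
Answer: 0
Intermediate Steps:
f(d) = -2*d**2/3 (f(d) = -(d + d)**2/6 = -4*d**2/6 = -2*d**2/3)
P = 0 (P = 2*((-2*((2*(-5))*0)**2/3*(-5))*(-4)) = 2*((-2*(-10*0)**2/3*(-5))*(-4)) = 2*((-2/3*0**2*(-5))*(-4)) = 2*((-2/3*0*(-5))*(-4)) = 2*((0*(-5))*(-4)) = 2*(0*(-4)) = 2*0 = 0)
(5*P)*(-14 + t(-7)) = (5*0)*(-14 - 7) = 0*(-21) = 0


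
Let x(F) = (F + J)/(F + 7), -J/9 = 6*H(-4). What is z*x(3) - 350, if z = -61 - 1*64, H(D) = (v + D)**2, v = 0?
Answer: 20825/2 ≈ 10413.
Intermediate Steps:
H(D) = D**2 (H(D) = (0 + D)**2 = D**2)
z = -125 (z = -61 - 64 = -125)
J = -864 (J = -54*(-4)**2 = -54*16 = -9*96 = -864)
x(F) = (-864 + F)/(7 + F) (x(F) = (F - 864)/(F + 7) = (-864 + F)/(7 + F))
z*x(3) - 350 = -125*(-864 + 3)/(7 + 3) - 350 = -125*(-861)/10 - 350 = -25*(-861)/2 - 350 = -125*(-861/10) - 350 = 21525/2 - 350 = 20825/2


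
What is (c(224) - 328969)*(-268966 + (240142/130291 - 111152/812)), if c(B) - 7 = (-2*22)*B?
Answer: 49214857477172000/539777 ≈ 9.1176e+10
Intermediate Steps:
c(B) = 7 - 44*B (c(B) = 7 + (-2*22)*B = 7 - 44*B)
(c(224) - 328969)*(-268966 + (240142/130291 - 111152/812)) = ((7 - 44*224) - 328969)*(-268966 + (240142/130291 - 111152/812)) = ((7 - 9856) - 328969)*(-268966 + (240142*(1/130291) - 111152*1/812)) = (-9849 - 328969)*(-268966 + (34306/18613 - 27788/203)) = -338818*(-268966 - 72893418/539777) = -338818*(-145254554000/539777) = 49214857477172000/539777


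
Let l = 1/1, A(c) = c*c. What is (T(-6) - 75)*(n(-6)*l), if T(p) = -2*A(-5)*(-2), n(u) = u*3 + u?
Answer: -600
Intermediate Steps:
A(c) = c²
l = 1
n(u) = 4*u (n(u) = 3*u + u = 4*u)
T(p) = 100 (T(p) = -2*(-5)²*(-2) = -50*(-2) = -2*(-50) = 100)
(T(-6) - 75)*(n(-6)*l) = (100 - 75)*((4*(-6))*1) = 25*(-24*1) = 25*(-24) = -600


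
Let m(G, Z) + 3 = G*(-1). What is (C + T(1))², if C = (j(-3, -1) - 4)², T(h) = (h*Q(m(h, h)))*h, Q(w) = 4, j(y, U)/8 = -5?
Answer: 3763600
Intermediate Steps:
j(y, U) = -40 (j(y, U) = 8*(-5) = -40)
m(G, Z) = -3 - G (m(G, Z) = -3 + G*(-1) = -3 - G)
T(h) = 4*h² (T(h) = (h*4)*h = (4*h)*h = 4*h²)
C = 1936 (C = (-40 - 4)² = (-44)² = 1936)
(C + T(1))² = (1936 + 4*1²)² = (1936 + 4*1)² = (1936 + 4)² = 1940² = 3763600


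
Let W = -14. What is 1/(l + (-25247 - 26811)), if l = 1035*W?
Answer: -1/66548 ≈ -1.5027e-5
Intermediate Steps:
l = -14490 (l = 1035*(-14) = -14490)
1/(l + (-25247 - 26811)) = 1/(-14490 + (-25247 - 26811)) = 1/(-14490 - 52058) = 1/(-66548) = -1/66548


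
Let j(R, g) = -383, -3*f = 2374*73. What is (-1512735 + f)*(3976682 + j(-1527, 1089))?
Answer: -6244786857531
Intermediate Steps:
f = -173302/3 (f = -2374*73/3 = -1/3*173302 = -173302/3 ≈ -57767.)
(-1512735 + f)*(3976682 + j(-1527, 1089)) = (-1512735 - 173302/3)*(3976682 - 383) = -4711507/3*3976299 = -6244786857531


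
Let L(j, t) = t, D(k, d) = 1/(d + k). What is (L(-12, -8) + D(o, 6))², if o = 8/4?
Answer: 3969/64 ≈ 62.016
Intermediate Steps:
o = 2 (o = 8*(¼) = 2)
(L(-12, -8) + D(o, 6))² = (-8 + 1/(6 + 2))² = (-8 + 1/8)² = (-8 + ⅛)² = (-63/8)² = 3969/64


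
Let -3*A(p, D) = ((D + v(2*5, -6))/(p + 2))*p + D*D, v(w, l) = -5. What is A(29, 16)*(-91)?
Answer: 751205/93 ≈ 8077.5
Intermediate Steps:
A(p, D) = -D**2/3 - p*(-5 + D)/(3*(2 + p)) (A(p, D) = -(((D - 5)/(p + 2))*p + D*D)/3 = -(((-5 + D)/(2 + p))*p + D**2)/3 = -(p*(-5 + D)/(2 + p) + D**2)/3 = -(D**2 + p*(-5 + D)/(2 + p))/3 = -D**2/3 - p*(-5 + D)/(3*(2 + p)))
A(29, 16)*(-91) = ((-2*16**2 + 5*29 - 1*16*29 - 1*29*16**2)/(3*(2 + 29)))*(-91) = ((1/3)*(-2*256 + 145 - 464 - 1*29*256)/31)*(-91) = ((1/3)*(1/31)*(-512 + 145 - 464 - 7424))*(-91) = ((1/3)*(1/31)*(-8255))*(-91) = -8255/93*(-91) = 751205/93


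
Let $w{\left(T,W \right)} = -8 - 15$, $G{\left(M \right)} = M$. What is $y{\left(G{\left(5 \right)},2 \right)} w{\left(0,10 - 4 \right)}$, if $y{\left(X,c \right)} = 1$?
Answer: $-23$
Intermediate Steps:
$w{\left(T,W \right)} = -23$ ($w{\left(T,W \right)} = -8 - 15 = -23$)
$y{\left(G{\left(5 \right)},2 \right)} w{\left(0,10 - 4 \right)} = 1 \left(-23\right) = -23$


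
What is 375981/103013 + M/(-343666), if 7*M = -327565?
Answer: 4323625151/1142002118 ≈ 3.7860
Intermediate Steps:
M = -46795 (M = (1/7)*(-327565) = -46795)
375981/103013 + M/(-343666) = 375981/103013 - 46795/(-343666) = 375981*(1/103013) - 46795*(-1/343666) = 375981/103013 + 46795/343666 = 4323625151/1142002118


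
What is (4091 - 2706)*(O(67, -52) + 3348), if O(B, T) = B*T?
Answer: -188360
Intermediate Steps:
(4091 - 2706)*(O(67, -52) + 3348) = (4091 - 2706)*(67*(-52) + 3348) = 1385*(-3484 + 3348) = 1385*(-136) = -188360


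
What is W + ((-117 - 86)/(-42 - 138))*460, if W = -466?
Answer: 475/9 ≈ 52.778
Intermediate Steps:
W + ((-117 - 86)/(-42 - 138))*460 = -466 + ((-117 - 86)/(-42 - 138))*460 = -466 - 203/(-180)*460 = -466 - 203*(-1/180)*460 = -466 + (203/180)*460 = -466 + 4669/9 = 475/9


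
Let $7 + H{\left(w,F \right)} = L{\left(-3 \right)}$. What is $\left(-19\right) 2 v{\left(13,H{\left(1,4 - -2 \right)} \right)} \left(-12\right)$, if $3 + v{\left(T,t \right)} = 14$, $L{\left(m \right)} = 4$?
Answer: $5016$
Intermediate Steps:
$H{\left(w,F \right)} = -3$ ($H{\left(w,F \right)} = -7 + 4 = -3$)
$v{\left(T,t \right)} = 11$ ($v{\left(T,t \right)} = -3 + 14 = 11$)
$\left(-19\right) 2 v{\left(13,H{\left(1,4 - -2 \right)} \right)} \left(-12\right) = \left(-19\right) 2 \cdot 11 \left(-12\right) = \left(-38\right) 11 \left(-12\right) = \left(-418\right) \left(-12\right) = 5016$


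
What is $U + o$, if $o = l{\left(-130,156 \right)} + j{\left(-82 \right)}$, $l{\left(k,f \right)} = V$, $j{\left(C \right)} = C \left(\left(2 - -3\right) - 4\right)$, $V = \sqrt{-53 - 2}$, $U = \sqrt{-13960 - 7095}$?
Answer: $-82 + i \sqrt{55} + i \sqrt{21055} \approx -82.0 + 152.52 i$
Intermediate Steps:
$U = i \sqrt{21055}$ ($U = \sqrt{-21055} = i \sqrt{21055} \approx 145.1 i$)
$V = i \sqrt{55}$ ($V = \sqrt{-55} = i \sqrt{55} \approx 7.4162 i$)
$j{\left(C \right)} = C$ ($j{\left(C \right)} = C \left(\left(2 + 3\right) - 4\right) = C \left(5 - 4\right) = C 1 = C$)
$l{\left(k,f \right)} = i \sqrt{55}$
$o = -82 + i \sqrt{55}$ ($o = i \sqrt{55} - 82 = -82 + i \sqrt{55} \approx -82.0 + 7.4162 i$)
$U + o = i \sqrt{21055} - \left(82 - i \sqrt{55}\right) = -82 + i \sqrt{55} + i \sqrt{21055}$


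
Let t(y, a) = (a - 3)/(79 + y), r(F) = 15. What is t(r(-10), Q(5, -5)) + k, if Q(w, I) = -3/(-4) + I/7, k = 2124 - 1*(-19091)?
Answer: 55837797/2632 ≈ 21215.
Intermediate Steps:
k = 21215 (k = 2124 + 19091 = 21215)
Q(w, I) = 3/4 + I/7 (Q(w, I) = -3*(-1/4) + I*(1/7) = 3/4 + I/7)
t(y, a) = (-3 + a)/(79 + y)
t(r(-10), Q(5, -5)) + k = (-3 + (3/4 + (1/7)*(-5)))/(79 + 15) + 21215 = (-3 + (3/4 - 5/7))/94 + 21215 = (-3 + 1/28)/94 + 21215 = (1/94)*(-83/28) + 21215 = -83/2632 + 21215 = 55837797/2632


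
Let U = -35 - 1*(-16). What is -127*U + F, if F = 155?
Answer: 2568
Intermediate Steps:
U = -19 (U = -35 + 16 = -19)
-127*U + F = -127*(-19) + 155 = 2413 + 155 = 2568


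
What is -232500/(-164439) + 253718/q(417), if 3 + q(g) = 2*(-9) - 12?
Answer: -140449366/18271 ≈ -7687.0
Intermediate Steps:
q(g) = -33 (q(g) = -3 + (2*(-9) - 12) = -3 + (-18 - 12) = -3 - 30 = -33)
-232500/(-164439) + 253718/q(417) = -232500/(-164439) + 253718/(-33) = -232500*(-1/164439) + 253718*(-1/33) = 77500/54813 - 253718/33 = -140449366/18271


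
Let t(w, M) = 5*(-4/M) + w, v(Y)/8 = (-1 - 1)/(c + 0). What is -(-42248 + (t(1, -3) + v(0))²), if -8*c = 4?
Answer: 366071/9 ≈ 40675.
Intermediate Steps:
c = -½ (c = -⅛*4 = -½ ≈ -0.50000)
v(Y) = 32 (v(Y) = 8*((-1 - 1)/(-½ + 0)) = 8*(-2/(-½)) = 8*(-2*(-2)) = 8*4 = 32)
t(w, M) = w - 20/M (t(w, M) = -20/M + w = w - 20/M)
-(-42248 + (t(1, -3) + v(0))²) = -(-42248 + ((1 - 20/(-3)) + 32)²) = -(-42248 + ((1 - 20*(-⅓)) + 32)²) = -(-42248 + ((1 + 20/3) + 32)²) = -(-42248 + (23/3 + 32)²) = -(-42248 + (119/3)²) = -(-42248 + 14161/9) = -1*(-366071/9) = 366071/9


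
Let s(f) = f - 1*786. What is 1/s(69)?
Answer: -1/717 ≈ -0.0013947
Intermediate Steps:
s(f) = -786 + f (s(f) = f - 786 = -786 + f)
1/s(69) = 1/(-786 + 69) = 1/(-717) = -1/717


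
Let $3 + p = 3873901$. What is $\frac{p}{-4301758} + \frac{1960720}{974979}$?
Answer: $\frac{2328786873809}{2097061856541} \approx 1.1105$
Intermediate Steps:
$p = 3873898$ ($p = -3 + 3873901 = 3873898$)
$\frac{p}{-4301758} + \frac{1960720}{974979} = \frac{3873898}{-4301758} + \frac{1960720}{974979} = 3873898 \left(- \frac{1}{4301758}\right) + 1960720 \cdot \frac{1}{974979} = - \frac{1936949}{2150879} + \frac{1960720}{974979} = \frac{2328786873809}{2097061856541}$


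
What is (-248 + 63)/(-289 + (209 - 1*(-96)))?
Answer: -185/16 ≈ -11.563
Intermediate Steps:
(-248 + 63)/(-289 + (209 - 1*(-96))) = -185/(-289 + (209 + 96)) = -185/(-289 + 305) = -185/16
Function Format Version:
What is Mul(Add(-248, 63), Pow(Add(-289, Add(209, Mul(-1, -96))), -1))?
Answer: Rational(-185, 16) ≈ -11.563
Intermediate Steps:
Mul(Add(-248, 63), Pow(Add(-289, Add(209, Mul(-1, -96))), -1)) = Mul(-185, Pow(Add(-289, Add(209, 96)), -1)) = Mul(-185, Pow(Add(-289, 305), -1)) = Mul(-185, Pow(16, -1)) = Mul(-185, Rational(1, 16)) = Rational(-185, 16)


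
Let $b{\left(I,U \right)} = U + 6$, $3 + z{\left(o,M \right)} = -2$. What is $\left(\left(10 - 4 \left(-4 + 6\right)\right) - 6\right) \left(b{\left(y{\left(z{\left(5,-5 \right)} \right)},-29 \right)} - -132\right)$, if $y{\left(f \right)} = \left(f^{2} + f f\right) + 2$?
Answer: $-436$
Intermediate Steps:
$z{\left(o,M \right)} = -5$ ($z{\left(o,M \right)} = -3 - 2 = -5$)
$y{\left(f \right)} = 2 + 2 f^{2}$ ($y{\left(f \right)} = \left(f^{2} + f^{2}\right) + 2 = 2 f^{2} + 2 = 2 + 2 f^{2}$)
$b{\left(I,U \right)} = 6 + U$
$\left(\left(10 - 4 \left(-4 + 6\right)\right) - 6\right) \left(b{\left(y{\left(z{\left(5,-5 \right)} \right)},-29 \right)} - -132\right) = \left(\left(10 - 4 \left(-4 + 6\right)\right) - 6\right) \left(\left(6 - 29\right) - -132\right) = \left(\left(10 - 8\right) - 6\right) \left(-23 + 132\right) = \left(\left(10 - 8\right) - 6\right) 109 = \left(2 - 6\right) 109 = \left(-4\right) 109 = -436$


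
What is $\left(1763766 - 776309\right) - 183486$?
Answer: $803971$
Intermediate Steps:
$\left(1763766 - 776309\right) - 183486 = 987457 + \left(-1156089 + 972603\right) = 987457 - 183486 = 803971$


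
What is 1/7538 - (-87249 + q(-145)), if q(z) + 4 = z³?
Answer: 23638248365/7538 ≈ 3.1359e+6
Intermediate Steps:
q(z) = -4 + z³
1/7538 - (-87249 + q(-145)) = 1/7538 - (-87249 + (-4 + (-145)³)) = 1/7538 - (-87249 + (-4 - 3048625)) = 1/7538 - (-87249 - 3048629) = 1/7538 - 1*(-3135878) = 1/7538 + 3135878 = 23638248365/7538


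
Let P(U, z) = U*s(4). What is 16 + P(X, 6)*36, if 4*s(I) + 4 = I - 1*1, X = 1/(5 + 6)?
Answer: 167/11 ≈ 15.182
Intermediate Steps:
X = 1/11 ≈ 0.090909
s(I) = -5/4 + I/4 (s(I) = -1 + (I - 1*1)/4 = -1 + (I - 1)/4 = -1 + (-1 + I)/4 = -1 + (-1/4 + I/4) = -5/4 + I/4)
P(U, z) = -U/4 (P(U, z) = U*(-5/4 + (1/4)*4) = U*(-5/4 + 1) = U*(-1/4) = -U/4)
16 + P(X, 6)*36 = 16 - 1/4*1/11*36 = 16 - 1/44*36 = 16 - 9/11 = 167/11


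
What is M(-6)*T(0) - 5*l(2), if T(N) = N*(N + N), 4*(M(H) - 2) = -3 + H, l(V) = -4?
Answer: 20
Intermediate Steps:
M(H) = 5/4 + H/4 (M(H) = 2 + (-3 + H)/4 = 2 + (-3/4 + H/4) = 5/4 + H/4)
T(N) = 2*N**2 (T(N) = N*(2*N) = 2*N**2)
M(-6)*T(0) - 5*l(2) = (5/4 + (1/4)*(-6))*(2*0**2) - 5*(-4) = (5/4 - 3/2)*(2*0) + 20 = -1/4*0 + 20 = 0 + 20 = 20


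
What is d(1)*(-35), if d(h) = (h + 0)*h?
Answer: -35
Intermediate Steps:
d(h) = h**2 (d(h) = h*h = h**2)
d(1)*(-35) = 1**2*(-35) = 1*(-35) = -35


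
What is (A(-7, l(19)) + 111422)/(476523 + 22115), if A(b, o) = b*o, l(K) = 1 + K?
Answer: 55641/249319 ≈ 0.22317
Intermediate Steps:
(A(-7, l(19)) + 111422)/(476523 + 22115) = (-7*(1 + 19) + 111422)/(476523 + 22115) = (-7*20 + 111422)/498638 = (-140 + 111422)*(1/498638) = 111282*(1/498638) = 55641/249319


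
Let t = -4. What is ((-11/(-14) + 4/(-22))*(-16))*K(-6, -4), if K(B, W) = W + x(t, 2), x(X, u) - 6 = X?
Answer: 1488/77 ≈ 19.325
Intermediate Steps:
x(X, u) = 6 + X
K(B, W) = 2 + W (K(B, W) = W + (6 - 4) = W + 2 = 2 + W)
((-11/(-14) + 4/(-22))*(-16))*K(-6, -4) = ((-11/(-14) + 4/(-22))*(-16))*(2 - 4) = ((-11*(-1/14) + 4*(-1/22))*(-16))*(-2) = ((11/14 - 2/11)*(-16))*(-2) = ((93/154)*(-16))*(-2) = -744/77*(-2) = 1488/77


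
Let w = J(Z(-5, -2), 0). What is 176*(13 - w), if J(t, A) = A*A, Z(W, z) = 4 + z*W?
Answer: 2288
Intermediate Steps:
Z(W, z) = 4 + W*z
J(t, A) = A²
w = 0 (w = 0² = 0)
176*(13 - w) = 176*(13 - 1*0) = 176*(13 + 0) = 176*13 = 2288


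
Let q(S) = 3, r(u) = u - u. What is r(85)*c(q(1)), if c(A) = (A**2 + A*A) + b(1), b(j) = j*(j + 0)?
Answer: 0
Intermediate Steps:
b(j) = j**2 (b(j) = j*j = j**2)
r(u) = 0
c(A) = 1 + 2*A**2 (c(A) = (A**2 + A*A) + 1**2 = (A**2 + A**2) + 1 = 2*A**2 + 1 = 1 + 2*A**2)
r(85)*c(q(1)) = 0*(1 + 2*3**2) = 0*(1 + 2*9) = 0*(1 + 18) = 0*19 = 0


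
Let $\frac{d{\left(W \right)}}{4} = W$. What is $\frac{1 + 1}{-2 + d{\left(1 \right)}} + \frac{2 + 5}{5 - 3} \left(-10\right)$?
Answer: $-34$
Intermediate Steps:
$d{\left(W \right)} = 4 W$
$\frac{1 + 1}{-2 + d{\left(1 \right)}} + \frac{2 + 5}{5 - 3} \left(-10\right) = \frac{1 + 1}{-2 + 4 \cdot 1} + \frac{2 + 5}{5 - 3} \left(-10\right) = \frac{2}{-2 + 4} + \frac{7}{2} \left(-10\right) = \frac{2}{2} + 7 \cdot \frac{1}{2} \left(-10\right) = 2 \cdot \frac{1}{2} + \frac{7}{2} \left(-10\right) = 1 - 35 = -34$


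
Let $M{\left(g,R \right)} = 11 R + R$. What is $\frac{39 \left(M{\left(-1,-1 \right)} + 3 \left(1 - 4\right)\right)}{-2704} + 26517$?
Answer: $\frac{5515599}{208} \approx 26517.0$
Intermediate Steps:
$M{\left(g,R \right)} = 12 R$
$\frac{39 \left(M{\left(-1,-1 \right)} + 3 \left(1 - 4\right)\right)}{-2704} + 26517 = \frac{39 \left(12 \left(-1\right) + 3 \left(1 - 4\right)\right)}{-2704} + 26517 = 39 \left(-12 + 3 \left(-3\right)\right) \left(- \frac{1}{2704}\right) + 26517 = 39 \left(-12 - 9\right) \left(- \frac{1}{2704}\right) + 26517 = 39 \left(-21\right) \left(- \frac{1}{2704}\right) + 26517 = \left(-819\right) \left(- \frac{1}{2704}\right) + 26517 = \frac{63}{208} + 26517 = \frac{5515599}{208}$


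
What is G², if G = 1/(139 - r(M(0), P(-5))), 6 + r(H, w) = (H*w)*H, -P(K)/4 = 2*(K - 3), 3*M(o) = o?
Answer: 1/21025 ≈ 4.7562e-5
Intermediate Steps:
M(o) = o/3
P(K) = 24 - 8*K (P(K) = -8*(K - 3) = -8*(-3 + K) = -4*(-6 + 2*K) = 24 - 8*K)
r(H, w) = -6 + w*H² (r(H, w) = -6 + (H*w)*H = -6 + w*H²)
G = 1/145 (G = 1/(139 - (-6 + (24 - 8*(-5))*((⅓)*0)²)) = 1/(139 - (-6 + (24 + 40)*0²)) = 1/(139 - (-6 + 64*0)) = 1/(139 - (-6 + 0)) = 1/(139 - 1*(-6)) = 1/(139 + 6) = 1/145 ≈ 0.0068966)
G² = (1/145)² = 1/21025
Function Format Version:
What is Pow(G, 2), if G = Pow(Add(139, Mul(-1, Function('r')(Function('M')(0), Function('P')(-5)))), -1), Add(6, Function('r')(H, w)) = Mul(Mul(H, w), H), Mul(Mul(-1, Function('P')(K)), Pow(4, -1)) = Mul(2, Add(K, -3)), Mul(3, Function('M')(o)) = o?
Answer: Rational(1, 21025) ≈ 4.7562e-5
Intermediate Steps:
Function('M')(o) = Mul(Rational(1, 3), o)
Function('P')(K) = Add(24, Mul(-8, K)) (Function('P')(K) = Mul(-4, Mul(2, Add(K, -3))) = Mul(-4, Mul(2, Add(-3, K))) = Mul(-4, Add(-6, Mul(2, K))) = Add(24, Mul(-8, K)))
Function('r')(H, w) = Add(-6, Mul(w, Pow(H, 2))) (Function('r')(H, w) = Add(-6, Mul(Mul(H, w), H)) = Add(-6, Mul(w, Pow(H, 2))))
G = Rational(1, 145) (G = Pow(Add(139, Mul(-1, Add(-6, Mul(Add(24, Mul(-8, -5)), Pow(Mul(Rational(1, 3), 0), 2))))), -1) = Pow(Add(139, Mul(-1, Add(-6, Mul(Add(24, 40), Pow(0, 2))))), -1) = Pow(Add(139, Mul(-1, Add(-6, Mul(64, 0)))), -1) = Pow(Add(139, Mul(-1, Add(-6, 0))), -1) = Pow(Add(139, Mul(-1, -6)), -1) = Pow(Add(139, 6), -1) = Pow(145, -1) = Rational(1, 145) ≈ 0.0068966)
Pow(G, 2) = Pow(Rational(1, 145), 2) = Rational(1, 21025)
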